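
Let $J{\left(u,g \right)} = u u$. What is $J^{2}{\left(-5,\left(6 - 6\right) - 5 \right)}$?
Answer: $625$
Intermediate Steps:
$J{\left(u,g \right)} = u^{2}$
$J^{2}{\left(-5,\left(6 - 6\right) - 5 \right)} = \left(\left(-5\right)^{2}\right)^{2} = 25^{2} = 625$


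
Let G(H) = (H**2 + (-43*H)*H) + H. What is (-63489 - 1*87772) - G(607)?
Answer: 15322990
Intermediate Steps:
G(H) = H - 42*H**2 (G(H) = (H**2 - 43*H**2) + H = -42*H**2 + H = H - 42*H**2)
(-63489 - 1*87772) - G(607) = (-63489 - 1*87772) - 607*(1 - 42*607) = (-63489 - 87772) - 607*(1 - 25494) = -151261 - 607*(-25493) = -151261 - 1*(-15474251) = -151261 + 15474251 = 15322990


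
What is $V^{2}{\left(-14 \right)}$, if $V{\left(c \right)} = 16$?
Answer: $256$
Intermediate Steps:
$V^{2}{\left(-14 \right)} = 16^{2} = 256$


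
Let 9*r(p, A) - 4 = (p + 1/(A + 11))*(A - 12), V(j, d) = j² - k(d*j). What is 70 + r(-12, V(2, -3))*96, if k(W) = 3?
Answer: 13598/9 ≈ 1510.9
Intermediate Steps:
V(j, d) = -3 + j² (V(j, d) = j² - 1*3 = j² - 3 = -3 + j²)
r(p, A) = 4/9 + (-12 + A)*(p + 1/(11 + A))/9 (r(p, A) = 4/9 + ((p + 1/(A + 11))*(A - 12))/9 = 4/9 + ((p + 1/(11 + A))*(-12 + A))/9 = 4/9 + ((-12 + A)*(p + 1/(11 + A)))/9 = 4/9 + (-12 + A)*(p + 1/(11 + A))/9)
70 + r(-12, V(2, -3))*96 = 70 + ((32 - 132*(-12) + 5*(-3 + 2²) - 12*(-3 + 2²)² - 1*(-3 + 2²)*(-12))/(9*(11 + (-3 + 2²))))*96 = 70 + ((32 + 1584 + 5*(-3 + 4) - 12*(-3 + 4)² - 1*(-3 + 4)*(-12))/(9*(11 + (-3 + 4))))*96 = 70 + ((32 + 1584 + 5*1 - 12*1² - 1*1*(-12))/(9*(11 + 1)))*96 = 70 + ((⅑)*(32 + 1584 + 5 - 12*1 + 12)/12)*96 = 70 + ((⅑)*(1/12)*(32 + 1584 + 5 - 12 + 12))*96 = 70 + ((⅑)*(1/12)*1621)*96 = 70 + (1621/108)*96 = 70 + 12968/9 = 13598/9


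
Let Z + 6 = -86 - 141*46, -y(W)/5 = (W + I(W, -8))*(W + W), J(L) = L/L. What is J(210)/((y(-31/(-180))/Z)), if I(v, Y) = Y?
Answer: -21312720/43679 ≈ -487.94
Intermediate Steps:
J(L) = 1
y(W) = -10*W*(-8 + W) (y(W) = -5*(W - 8)*(W + W) = -5*(-8 + W)*2*W = -10*W*(-8 + W))
Z = -6578 (Z = -6 + (-86 - 141*46) = -6 + (-86 - 6486) = -6 - 6572 = -6578)
J(210)/((y(-31/(-180))/Z)) = 1/((10*(-31/(-180))*(8 - (-31)/(-180)))/(-6578)) = 1/((10*(-31*(-1/180))*(8 - (-31)*(-1)/180))*(-1/6578)) = 1/((10*(31/180)*(8 - 1*31/180))*(-1/6578)) = 1/((10*(31/180)*(8 - 31/180))*(-1/6578)) = 1/((10*(31/180)*(1409/180))*(-1/6578)) = 1/((43679/3240)*(-1/6578)) = 1/(-43679/21312720) = 1*(-21312720/43679) = -21312720/43679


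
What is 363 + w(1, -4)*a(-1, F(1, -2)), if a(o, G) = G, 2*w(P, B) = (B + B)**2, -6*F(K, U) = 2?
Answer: 1057/3 ≈ 352.33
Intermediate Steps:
F(K, U) = -1/3 (F(K, U) = -1/6*2 = -1/3)
w(P, B) = 2*B**2 (w(P, B) = (B + B)**2/2 = (2*B)**2/2 = (4*B**2)/2 = 2*B**2)
363 + w(1, -4)*a(-1, F(1, -2)) = 363 + (2*(-4)**2)*(-1/3) = 363 + (2*16)*(-1/3) = 363 + 32*(-1/3) = 363 - 32/3 = 1057/3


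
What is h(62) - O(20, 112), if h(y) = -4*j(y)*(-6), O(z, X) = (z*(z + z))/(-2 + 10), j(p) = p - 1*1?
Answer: 1364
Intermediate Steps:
j(p) = -1 + p (j(p) = p - 1 = -1 + p)
O(z, X) = z**2/4 (O(z, X) = (z*(2*z))/8 = (2*z**2)/8 = z**2/4)
h(y) = -24 + 24*y (h(y) = -4*(-1 + y)*(-6) = (4 - 4*y)*(-6) = -24 + 24*y)
h(62) - O(20, 112) = (-24 + 24*62) - 20**2/4 = (-24 + 1488) - 400/4 = 1464 - 1*100 = 1464 - 100 = 1364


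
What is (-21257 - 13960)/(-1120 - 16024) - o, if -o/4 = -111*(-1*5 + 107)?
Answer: -776382255/17144 ≈ -45286.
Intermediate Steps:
o = 45288 (o = -(-444)*(-1*5 + 107) = -(-444)*(-5 + 107) = -(-444)*102 = -4*(-11322) = 45288)
(-21257 - 13960)/(-1120 - 16024) - o = (-21257 - 13960)/(-1120 - 16024) - 1*45288 = -35217/(-17144) - 45288 = -35217*(-1/17144) - 45288 = 35217/17144 - 45288 = -776382255/17144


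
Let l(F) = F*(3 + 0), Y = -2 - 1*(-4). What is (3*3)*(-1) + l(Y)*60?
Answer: 351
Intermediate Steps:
Y = 2 (Y = -2 + 4 = 2)
l(F) = 3*F (l(F) = F*3 = 3*F)
(3*3)*(-1) + l(Y)*60 = (3*3)*(-1) + (3*2)*60 = 9*(-1) + 6*60 = -9 + 360 = 351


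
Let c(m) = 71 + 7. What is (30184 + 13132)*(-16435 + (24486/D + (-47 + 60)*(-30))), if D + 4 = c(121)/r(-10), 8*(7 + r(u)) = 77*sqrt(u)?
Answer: -3647465818178/4009 + 122503409028*I*sqrt(10)/4009 ≈ -9.0982e+8 + 9.663e+7*I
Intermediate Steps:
c(m) = 78
r(u) = -7 + 77*sqrt(u)/8 (r(u) = -7 + (77*sqrt(u))/8 = -7 + 77*sqrt(u)/8)
D = -4 + 78/(-7 + 77*I*sqrt(10)/8) (D = -4 + 78/(-7 + 77*sqrt(-10)/8) = -4 + 78/(-7 + 77*(I*sqrt(10))/8) = -4 + 78/(-7 + 77*I*sqrt(10)/8) ≈ -4.5598 - 2.4339*I)
(30184 + 13132)*(-16435 + (24486/D + (-47 + 60)*(-30))) = (30184 + 13132)*(-16435 + (24486/(-1564/343 - 264*I*sqrt(10)/343) + (-47 + 60)*(-30))) = 43316*(-16435 + (24486/(-1564/343 - 264*I*sqrt(10)/343) + 13*(-30))) = 43316*(-16435 + (24486/(-1564/343 - 264*I*sqrt(10)/343) - 390)) = 43316*(-16435 + (-390 + 24486/(-1564/343 - 264*I*sqrt(10)/343))) = 43316*(-16825 + 24486/(-1564/343 - 264*I*sqrt(10)/343)) = -728791700 + 1060635576/(-1564/343 - 264*I*sqrt(10)/343)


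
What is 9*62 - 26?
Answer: 532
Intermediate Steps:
9*62 - 26 = 558 - 26 = 532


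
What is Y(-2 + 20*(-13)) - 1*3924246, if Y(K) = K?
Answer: -3924508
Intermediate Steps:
Y(-2 + 20*(-13)) - 1*3924246 = (-2 + 20*(-13)) - 1*3924246 = (-2 - 260) - 3924246 = -262 - 3924246 = -3924508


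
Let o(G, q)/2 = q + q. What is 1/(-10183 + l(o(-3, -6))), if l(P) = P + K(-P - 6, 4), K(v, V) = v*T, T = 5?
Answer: -1/10117 ≈ -9.8843e-5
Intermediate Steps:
o(G, q) = 4*q (o(G, q) = 2*(q + q) = 2*(2*q) = 4*q)
K(v, V) = 5*v (K(v, V) = v*5 = 5*v)
l(P) = -30 - 4*P (l(P) = P + 5*(-P - 6) = P + 5*(-6 - P) = P + (-30 - 5*P) = -30 - 4*P)
1/(-10183 + l(o(-3, -6))) = 1/(-10183 + (-30 - 16*(-6))) = 1/(-10183 + (-30 - 4*(-24))) = 1/(-10183 + (-30 + 96)) = 1/(-10183 + 66) = 1/(-10117) = -1/10117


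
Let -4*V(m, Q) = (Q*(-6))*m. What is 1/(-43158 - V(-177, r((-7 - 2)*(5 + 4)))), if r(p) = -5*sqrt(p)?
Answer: -57544/2673807627 + 5310*I/891269209 ≈ -2.1521e-5 + 5.9578e-6*I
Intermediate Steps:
V(m, Q) = 3*Q*m/2 (V(m, Q) = -Q*(-6)*m/4 = -(-6*Q)*m/4 = -(-3)*Q*m/2 = 3*Q*m/2)
1/(-43158 - V(-177, r((-7 - 2)*(5 + 4)))) = 1/(-43158 - 3*(-5*sqrt(-7 - 2)*sqrt(5 + 4))*(-177)/2) = 1/(-43158 - 3*(-5*9*I)*(-177)/2) = 1/(-43158 - 3*(-45*I)*(-177)/2) = 1/(-43158 - 23895*I/2) = 4*(-43158 + 23895*I/2)/8021422881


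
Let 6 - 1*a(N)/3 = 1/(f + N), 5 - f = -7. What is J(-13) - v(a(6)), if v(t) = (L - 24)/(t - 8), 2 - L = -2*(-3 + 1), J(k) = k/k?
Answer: 215/59 ≈ 3.6441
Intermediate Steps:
f = 12 (f = 5 - 1*(-7) = 5 + 7 = 12)
a(N) = 18 - 3/(12 + N)
J(k) = 1
L = -2 (L = 2 - (-2)*(-3 + 1) = 2 - (-2)*(-2) = 2 - 1*4 = 2 - 4 = -2)
v(t) = -26/(-8 + t) (v(t) = (-2 - 24)/(t - 8) = -26/(-8 + t))
J(-13) - v(a(6)) = 1 - (-26)/(-8 + 3*(71 + 6*6)/(12 + 6)) = 1 - (-26)/(-8 + 3*(71 + 36)/18) = 1 - (-26)/(-8 + 3*(1/18)*107) = 1 - (-26)/(-8 + 107/6) = 1 - (-26)/59/6 = 1 - (-26)*6/59 = 1 - 1*(-156/59) = 1 + 156/59 = 215/59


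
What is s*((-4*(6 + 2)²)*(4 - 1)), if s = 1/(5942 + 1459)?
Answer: -256/2467 ≈ -0.10377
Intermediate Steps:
s = 1/7401 ≈ 0.00013512
s*((-4*(6 + 2)²)*(4 - 1)) = ((-4*(6 + 2)²)*(4 - 1))/7401 = (-4*8²*3)/7401 = (-4*64*3)/7401 = (-256*3)/7401 = (1/7401)*(-768) = -256/2467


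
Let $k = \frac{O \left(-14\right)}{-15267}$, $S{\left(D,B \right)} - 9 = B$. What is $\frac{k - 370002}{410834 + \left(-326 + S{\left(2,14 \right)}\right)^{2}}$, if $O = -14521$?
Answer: $- \frac{807003404}{1096264383} \approx -0.73614$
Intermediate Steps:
$S{\left(D,B \right)} = 9 + B$
$k = - \frac{29042}{2181}$ ($k = \frac{\left(-14521\right) \left(-14\right)}{-15267} = 203294 \left(- \frac{1}{15267}\right) = - \frac{29042}{2181} \approx -13.316$)
$\frac{k - 370002}{410834 + \left(-326 + S{\left(2,14 \right)}\right)^{2}} = \frac{- \frac{29042}{2181} - 370002}{410834 + \left(-326 + \left(9 + 14\right)\right)^{2}} = - \frac{807003404}{2181 \left(410834 + \left(-326 + 23\right)^{2}\right)} = - \frac{807003404}{2181 \left(410834 + \left(-303\right)^{2}\right)} = - \frac{807003404}{2181 \left(410834 + 91809\right)} = - \frac{807003404}{2181 \cdot 502643} = \left(- \frac{807003404}{2181}\right) \frac{1}{502643} = - \frac{807003404}{1096264383}$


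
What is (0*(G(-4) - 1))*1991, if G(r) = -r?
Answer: 0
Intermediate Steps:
(0*(G(-4) - 1))*1991 = (0*(-1*(-4) - 1))*1991 = (0*(4 - 1))*1991 = (0*3)*1991 = 0*1991 = 0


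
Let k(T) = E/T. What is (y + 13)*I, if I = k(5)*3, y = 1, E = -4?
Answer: -168/5 ≈ -33.600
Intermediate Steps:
k(T) = -4/T
I = -12/5 (I = -4/5*3 = -4*⅕*3 = -⅘*3 = -12/5 ≈ -2.4000)
(y + 13)*I = (1 + 13)*(-12/5) = 14*(-12/5) = -168/5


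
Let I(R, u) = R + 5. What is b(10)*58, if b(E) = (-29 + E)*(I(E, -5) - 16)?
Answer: 1102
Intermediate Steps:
I(R, u) = 5 + R
b(E) = (-29 + E)*(-11 + E) (b(E) = (-29 + E)*((5 + E) - 16) = (-29 + E)*(-11 + E))
b(10)*58 = (319 + 10² - 40*10)*58 = (319 + 100 - 400)*58 = 19*58 = 1102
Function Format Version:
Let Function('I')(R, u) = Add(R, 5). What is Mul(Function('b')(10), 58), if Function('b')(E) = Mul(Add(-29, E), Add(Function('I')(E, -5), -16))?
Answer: 1102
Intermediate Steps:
Function('I')(R, u) = Add(5, R)
Function('b')(E) = Mul(Add(-29, E), Add(-11, E)) (Function('b')(E) = Mul(Add(-29, E), Add(Add(5, E), -16)) = Mul(Add(-29, E), Add(-11, E)))
Mul(Function('b')(10), 58) = Mul(Add(319, Pow(10, 2), Mul(-40, 10)), 58) = Mul(Add(319, 100, -400), 58) = Mul(19, 58) = 1102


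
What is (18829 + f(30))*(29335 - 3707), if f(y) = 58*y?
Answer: 527142332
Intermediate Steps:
(18829 + f(30))*(29335 - 3707) = (18829 + 58*30)*(29335 - 3707) = (18829 + 1740)*25628 = 20569*25628 = 527142332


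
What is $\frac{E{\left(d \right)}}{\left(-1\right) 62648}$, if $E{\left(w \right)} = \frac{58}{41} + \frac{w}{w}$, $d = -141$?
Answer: $- \frac{99}{2568568} \approx -3.8543 \cdot 10^{-5}$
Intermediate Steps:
$E{\left(w \right)} = \frac{99}{41}$ ($E{\left(w \right)} = 58 \cdot \frac{1}{41} + 1 = \frac{58}{41} + 1 = \frac{99}{41}$)
$\frac{E{\left(d \right)}}{\left(-1\right) 62648} = \frac{99}{41 \left(\left(-1\right) 62648\right)} = \frac{99}{41 \left(-62648\right)} = \frac{99}{41} \left(- \frac{1}{62648}\right) = - \frac{99}{2568568}$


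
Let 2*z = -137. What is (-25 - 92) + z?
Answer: -371/2 ≈ -185.50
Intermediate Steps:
z = -137/2 (z = (½)*(-137) = -137/2 ≈ -68.500)
(-25 - 92) + z = (-25 - 92) - 137/2 = -117 - 137/2 = -371/2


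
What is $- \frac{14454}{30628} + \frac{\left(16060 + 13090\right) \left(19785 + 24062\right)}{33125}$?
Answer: $\frac{14772224401}{382850} \approx 38585.0$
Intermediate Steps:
$- \frac{14454}{30628} + \frac{\left(16060 + 13090\right) \left(19785 + 24062\right)}{33125} = \left(-14454\right) \frac{1}{30628} + 29150 \cdot 43847 \cdot \frac{1}{33125} = - \frac{7227}{15314} + 1278140050 \cdot \frac{1}{33125} = - \frac{7227}{15314} + \frac{964634}{25} = \frac{14772224401}{382850}$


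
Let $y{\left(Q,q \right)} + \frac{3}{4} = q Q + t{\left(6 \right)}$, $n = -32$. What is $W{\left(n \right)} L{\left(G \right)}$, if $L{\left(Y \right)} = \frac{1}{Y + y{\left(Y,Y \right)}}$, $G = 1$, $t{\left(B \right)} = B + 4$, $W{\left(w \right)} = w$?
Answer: $- \frac{128}{45} \approx -2.8444$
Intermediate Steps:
$t{\left(B \right)} = 4 + B$
$y{\left(Q,q \right)} = \frac{37}{4} + Q q$ ($y{\left(Q,q \right)} = - \frac{3}{4} + \left(q Q + \left(4 + 6\right)\right) = - \frac{3}{4} + \left(Q q + 10\right) = - \frac{3}{4} + \left(10 + Q q\right) = \frac{37}{4} + Q q$)
$L{\left(Y \right)} = \frac{1}{\frac{37}{4} + Y + Y^{2}}$ ($L{\left(Y \right)} = \frac{1}{Y + \left(\frac{37}{4} + Y Y\right)} = \frac{1}{Y + \left(\frac{37}{4} + Y^{2}\right)} = \frac{1}{\frac{37}{4} + Y + Y^{2}}$)
$W{\left(n \right)} L{\left(G \right)} = - 32 \frac{4}{37 + 4 \cdot 1 + 4 \cdot 1^{2}} = - 32 \frac{4}{37 + 4 + 4 \cdot 1} = - 32 \frac{4}{37 + 4 + 4} = - 32 \cdot \frac{4}{45} = - 32 \cdot 4 \cdot \frac{1}{45} = \left(-32\right) \frac{4}{45} = - \frac{128}{45}$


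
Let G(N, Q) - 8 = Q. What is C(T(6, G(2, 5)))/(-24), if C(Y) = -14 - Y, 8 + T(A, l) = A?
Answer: ½ ≈ 0.50000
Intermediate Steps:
G(N, Q) = 8 + Q
T(A, l) = -8 + A
C(T(6, G(2, 5)))/(-24) = (-14 - (-8 + 6))/(-24) = (-14 - 1*(-2))*(-1/24) = (-14 + 2)*(-1/24) = -12*(-1/24) = ½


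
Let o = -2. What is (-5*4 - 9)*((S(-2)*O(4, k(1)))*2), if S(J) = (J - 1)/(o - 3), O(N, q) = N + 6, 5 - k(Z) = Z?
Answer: -348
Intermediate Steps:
k(Z) = 5 - Z
O(N, q) = 6 + N
S(J) = ⅕ - J/5 (S(J) = (J - 1)/(-2 - 3) = (-1 + J)/(-5) = (-1 + J)*(-⅕) = ⅕ - J/5)
(-5*4 - 9)*((S(-2)*O(4, k(1)))*2) = (-5*4 - 9)*(((⅕ - ⅕*(-2))*(6 + 4))*2) = (-20 - 9)*(((⅕ + ⅖)*10)*2) = -29*(⅗)*10*2 = -174*2 = -29*12 = -348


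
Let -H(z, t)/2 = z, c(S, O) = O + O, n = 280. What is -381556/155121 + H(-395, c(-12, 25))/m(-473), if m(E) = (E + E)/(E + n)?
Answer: 11645173447/73372233 ≈ 158.71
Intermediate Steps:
c(S, O) = 2*O
H(z, t) = -2*z
m(E) = 2*E/(280 + E) (m(E) = (E + E)/(E + 280) = (2*E)/(280 + E) = 2*E/(280 + E))
-381556/155121 + H(-395, c(-12, 25))/m(-473) = -381556/155121 + (-2*(-395))/((2*(-473)/(280 - 473))) = -381556*1/155121 + 790/((2*(-473)/(-193))) = -381556/155121 + 790/((2*(-473)*(-1/193))) = -381556/155121 + 790/(946/193) = -381556/155121 + 790*(193/946) = -381556/155121 + 76235/473 = 11645173447/73372233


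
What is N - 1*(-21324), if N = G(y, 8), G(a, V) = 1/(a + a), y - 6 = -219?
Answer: 9084023/426 ≈ 21324.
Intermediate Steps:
y = -213 (y = 6 - 219 = -213)
G(a, V) = 1/(2*a)
N = -1/426 (N = (1/2)/(-213) = (1/2)*(-1/213) = -1/426 ≈ -0.0023474)
N - 1*(-21324) = -1/426 - 1*(-21324) = -1/426 + 21324 = 9084023/426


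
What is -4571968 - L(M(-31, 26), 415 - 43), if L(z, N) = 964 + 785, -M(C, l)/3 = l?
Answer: -4573717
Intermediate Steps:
M(C, l) = -3*l
L(z, N) = 1749
-4571968 - L(M(-31, 26), 415 - 43) = -4571968 - 1*1749 = -4571968 - 1749 = -4573717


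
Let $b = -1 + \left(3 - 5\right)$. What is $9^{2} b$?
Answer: $-243$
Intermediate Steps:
$b = -3$ ($b = -1 + \left(3 - 5\right) = -1 - 2 = -3$)
$9^{2} b = 9^{2} \left(-3\right) = 81 \left(-3\right) = -243$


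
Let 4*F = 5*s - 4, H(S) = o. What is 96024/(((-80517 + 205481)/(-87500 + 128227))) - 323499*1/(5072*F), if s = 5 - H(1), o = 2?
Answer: 1238795148447/39613588 ≈ 31272.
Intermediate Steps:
H(S) = 2
s = 3 (s = 5 - 1*2 = 5 - 2 = 3)
F = 11/4 (F = (5*3 - 4)/4 = (15 - 4)/4 = (¼)*11 = 11/4 ≈ 2.7500)
96024/(((-80517 + 205481)/(-87500 + 128227))) - 323499*1/(5072*F) = 96024/(((-80517 + 205481)/(-87500 + 128227))) - 323499/(5072*(11/4)) = 96024/((124964/40727)) - 323499/13948 = 96024/((124964*(1/40727))) - 323499*1/13948 = 96024/(124964/40727) - 29409/1268 = 96024*(40727/124964) - 29409/1268 = 977692362/31241 - 29409/1268 = 1238795148447/39613588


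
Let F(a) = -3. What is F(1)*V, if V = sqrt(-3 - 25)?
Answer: -6*I*sqrt(7) ≈ -15.875*I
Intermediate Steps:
V = 2*I*sqrt(7) (V = sqrt(-28) = 2*I*sqrt(7) ≈ 5.2915*I)
F(1)*V = -6*I*sqrt(7)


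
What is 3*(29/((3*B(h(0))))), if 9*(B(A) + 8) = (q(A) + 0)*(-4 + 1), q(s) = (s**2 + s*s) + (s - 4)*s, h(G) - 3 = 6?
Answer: -29/77 ≈ -0.37662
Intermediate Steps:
h(G) = 9 (h(G) = 3 + 6 = 9)
q(s) = 2*s**2 + s*(-4 + s) (q(s) = (s**2 + s**2) + (-4 + s)*s = 2*s**2 + s*(-4 + s))
B(A) = -8 - A*(-4 + 3*A)/3 (B(A) = -8 + ((A*(-4 + 3*A) + 0)*(-4 + 1))/9 = -8 + ((A*(-4 + 3*A))*(-3))/9 = -8 + (-3*A*(-4 + 3*A))/9 = -8 - A*(-4 + 3*A)/3)
3*(29/((3*B(h(0))))) = 3*(29/((3*(-8 - 1*9**2 + (4/3)*9)))) = 3*(29/((3*(-8 - 1*81 + 12)))) = 3*(29/((3*(-8 - 81 + 12)))) = 3*(29/((3*(-77)))) = 3*(29/(-231)) = 3*(29*(-1/231)) = 3*(-29/231) = -29/77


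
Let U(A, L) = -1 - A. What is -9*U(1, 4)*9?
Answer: 162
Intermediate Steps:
-9*U(1, 4)*9 = -9*(-1 - 1*1)*9 = -9*(-1 - 1)*9 = -9*(-2)*9 = 18*9 = 162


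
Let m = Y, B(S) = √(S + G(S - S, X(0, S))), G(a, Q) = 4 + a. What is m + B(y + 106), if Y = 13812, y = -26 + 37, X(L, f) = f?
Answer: 13823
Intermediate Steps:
y = 11
B(S) = √(4 + S) (B(S) = √(S + (4 + (S - S))) = √(S + (4 + 0)) = √(S + 4) = √(4 + S))
m = 13812
m + B(y + 106) = 13812 + √(4 + (11 + 106)) = 13812 + √(4 + 117) = 13812 + √121 = 13812 + 11 = 13823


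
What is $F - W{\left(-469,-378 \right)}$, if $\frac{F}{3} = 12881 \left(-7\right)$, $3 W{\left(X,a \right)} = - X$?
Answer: $- \frac{811972}{3} \approx -2.7066 \cdot 10^{5}$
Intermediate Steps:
$W{\left(X,a \right)} = - \frac{X}{3}$ ($W{\left(X,a \right)} = \frac{\left(-1\right) X}{3} = - \frac{X}{3}$)
$F = -270501$ ($F = 3 \cdot 12881 \left(-7\right) = 3 \left(-90167\right) = -270501$)
$F - W{\left(-469,-378 \right)} = -270501 - \left(- \frac{1}{3}\right) \left(-469\right) = -270501 - \frac{469}{3} = - \frac{811972}{3}$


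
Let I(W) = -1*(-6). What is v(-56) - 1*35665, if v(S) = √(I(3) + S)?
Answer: -35665 + 5*I*√2 ≈ -35665.0 + 7.0711*I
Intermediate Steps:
I(W) = 6
v(S) = √(6 + S)
v(-56) - 1*35665 = √(6 - 56) - 1*35665 = √(-50) - 35665 = 5*I*√2 - 35665 = -35665 + 5*I*√2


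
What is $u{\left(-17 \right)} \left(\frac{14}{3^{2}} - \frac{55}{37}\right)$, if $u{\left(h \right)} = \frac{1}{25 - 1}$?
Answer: $\frac{23}{7992} \approx 0.0028779$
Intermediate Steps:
$u{\left(h \right)} = \frac{1}{24}$
$u{\left(-17 \right)} \left(\frac{14}{3^{2}} - \frac{55}{37}\right) = \frac{\frac{14}{3^{2}} - \frac{55}{37}}{24} = \frac{\frac{14}{9} - \frac{55}{37}}{24} = \frac{1}{24} \cdot \frac{23}{333} = \frac{23}{7992}$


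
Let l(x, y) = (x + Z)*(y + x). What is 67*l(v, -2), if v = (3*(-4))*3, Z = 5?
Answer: 78926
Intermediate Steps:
v = -36 (v = -12*3 = -36)
l(x, y) = (5 + x)*(x + y) (l(x, y) = (x + 5)*(y + x) = (5 + x)*(x + y))
67*l(v, -2) = 67*((-36)² + 5*(-36) + 5*(-2) - 36*(-2)) = 67*(1296 - 180 - 10 + 72) = 67*1178 = 78926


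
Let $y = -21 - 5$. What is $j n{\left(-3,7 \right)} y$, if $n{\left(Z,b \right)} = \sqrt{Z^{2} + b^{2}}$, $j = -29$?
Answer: $754 \sqrt{58} \approx 5742.3$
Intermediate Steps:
$y = -26$
$j n{\left(-3,7 \right)} y = - 29 \sqrt{\left(-3\right)^{2} + 7^{2}} \left(-26\right) = - 29 \sqrt{9 + 49} \left(-26\right) = - 29 \sqrt{58} \left(-26\right) = 754 \sqrt{58}$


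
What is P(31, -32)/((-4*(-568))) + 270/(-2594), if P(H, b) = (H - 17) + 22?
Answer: -65007/736696 ≈ -0.088241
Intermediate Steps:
P(H, b) = 5 + H (P(H, b) = (-17 + H) + 22 = 5 + H)
P(31, -32)/((-4*(-568))) + 270/(-2594) = (5 + 31)/((-4*(-568))) + 270/(-2594) = 36/2272 + 270*(-1/2594) = 36*(1/2272) - 135/1297 = 9/568 - 135/1297 = -65007/736696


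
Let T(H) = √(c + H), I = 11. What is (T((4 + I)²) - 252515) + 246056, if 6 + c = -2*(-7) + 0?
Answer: -6459 + √233 ≈ -6443.7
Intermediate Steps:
c = 8 (c = -6 + (-2*(-7) + 0) = -6 + (14 + 0) = -6 + 14 = 8)
T(H) = √(8 + H)
(T((4 + I)²) - 252515) + 246056 = (√(8 + (4 + 11)²) - 252515) + 246056 = (√(8 + 15²) - 252515) + 246056 = (√(8 + 225) - 252515) + 246056 = (√233 - 252515) + 246056 = (-252515 + √233) + 246056 = -6459 + √233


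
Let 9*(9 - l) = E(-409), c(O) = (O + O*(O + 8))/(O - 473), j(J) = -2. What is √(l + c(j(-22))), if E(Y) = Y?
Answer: 2*√1106161/285 ≈ 7.3806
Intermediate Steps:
c(O) = (O + O*(8 + O))/(-473 + O)
l = 490/9 (l = 9 - ⅑*(-409) = 9 + 409/9 = 490/9 ≈ 54.444)
√(l + c(j(-22))) = √(490/9 - 2*(9 - 2)/(-473 - 2)) = √(490/9 - 2*7/(-475)) = √(490/9 - 2*(-1/475)*7) = √(490/9 + 14/475) = √(232876/4275) = 2*√1106161/285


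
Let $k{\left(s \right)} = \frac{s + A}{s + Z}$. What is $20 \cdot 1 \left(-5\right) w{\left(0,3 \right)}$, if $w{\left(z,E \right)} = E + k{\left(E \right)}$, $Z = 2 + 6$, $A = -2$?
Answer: $- \frac{3400}{11} \approx -309.09$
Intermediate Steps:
$Z = 8$
$k{\left(s \right)} = \frac{-2 + s}{8 + s}$ ($k{\left(s \right)} = \frac{s - 2}{s + 8} = \frac{-2 + s}{8 + s}$)
$w{\left(z,E \right)} = E + \frac{-2 + E}{8 + E}$
$20 \cdot 1 \left(-5\right) w{\left(0,3 \right)} = 20 \cdot 1 \left(-5\right) \frac{-2 + 3 + 3 \left(8 + 3\right)}{8 + 3} = 20 \left(-5\right) \frac{-2 + 3 + 3 \cdot 11}{11} = - 100 \frac{-2 + 3 + 33}{11} = - 100 \cdot \frac{1}{11} \cdot 34 = \left(-100\right) \frac{34}{11} = - \frac{3400}{11}$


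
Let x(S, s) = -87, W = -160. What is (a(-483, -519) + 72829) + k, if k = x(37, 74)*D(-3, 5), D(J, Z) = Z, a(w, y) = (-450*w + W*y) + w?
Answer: 372301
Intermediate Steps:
a(w, y) = -449*w - 160*y (a(w, y) = (-450*w - 160*y) + w = -449*w - 160*y)
k = -435 (k = -87*5 = -435)
(a(-483, -519) + 72829) + k = ((-449*(-483) - 160*(-519)) + 72829) - 435 = ((216867 + 83040) + 72829) - 435 = (299907 + 72829) - 435 = 372736 - 435 = 372301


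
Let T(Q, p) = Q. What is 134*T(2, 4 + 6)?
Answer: 268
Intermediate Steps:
134*T(2, 4 + 6) = 134*2 = 268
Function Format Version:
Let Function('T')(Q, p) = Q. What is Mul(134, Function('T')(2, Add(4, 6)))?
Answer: 268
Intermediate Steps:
Mul(134, Function('T')(2, Add(4, 6))) = Mul(134, 2) = 268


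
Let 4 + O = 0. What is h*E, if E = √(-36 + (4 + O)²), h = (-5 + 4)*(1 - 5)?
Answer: 24*I ≈ 24.0*I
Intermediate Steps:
O = -4 (O = -4 + 0 = -4)
h = 4 (h = -1*(-4) = 4)
E = 6*I (E = √(-36 + (4 - 4)²) = √(-36 + 0²) = √(-36 + 0) = √(-36) = 6*I ≈ 6.0*I)
h*E = 4*(6*I) = 24*I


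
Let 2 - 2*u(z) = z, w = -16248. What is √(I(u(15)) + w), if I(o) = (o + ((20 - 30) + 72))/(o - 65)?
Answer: 15*I*√1476761/143 ≈ 127.47*I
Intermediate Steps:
u(z) = 1 - z/2
I(o) = (62 + o)/(-65 + o) (I(o) = (o + (-10 + 72))/(-65 + o) = (o + 62)/(-65 + o) = (62 + o)/(-65 + o))
√(I(u(15)) + w) = √((62 + (1 - ½*15))/(-65 + (1 - ½*15)) - 16248) = √((62 + (1 - 15/2))/(-65 + (1 - 15/2)) - 16248) = √((62 - 13/2)/(-65 - 13/2) - 16248) = √((111/2)/(-143/2) - 16248) = √(-2/143*111/2 - 16248) = √(-111/143 - 16248) = √(-2323575/143) = 15*I*√1476761/143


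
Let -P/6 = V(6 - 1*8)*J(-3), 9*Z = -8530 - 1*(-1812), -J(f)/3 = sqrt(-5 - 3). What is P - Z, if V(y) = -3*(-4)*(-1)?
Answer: 6718/9 - 432*I*sqrt(2) ≈ 746.44 - 610.94*I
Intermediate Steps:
J(f) = -6*I*sqrt(2) (J(f) = -3*sqrt(-5 - 3) = -6*I*sqrt(2))
V(y) = -12 (V(y) = 12*(-1) = -12)
Z = -6718/9 (Z = (-8530 - 1*(-1812))/9 = (-8530 + 1812)/9 = (1/9)*(-6718) = -6718/9 ≈ -746.44)
P = -432*I*sqrt(2) (P = -(-72)*(-6*I*sqrt(2)) = -432*I*sqrt(2) ≈ -610.94*I)
P - Z = -432*I*sqrt(2) - 1*(-6718/9) = -432*I*sqrt(2) + 6718/9 = 6718/9 - 432*I*sqrt(2)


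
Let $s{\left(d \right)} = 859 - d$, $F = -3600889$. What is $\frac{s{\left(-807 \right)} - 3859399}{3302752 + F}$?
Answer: $\frac{1285911}{99379} \approx 12.939$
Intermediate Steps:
$\frac{s{\left(-807 \right)} - 3859399}{3302752 + F} = \frac{\left(859 - -807\right) - 3859399}{3302752 - 3600889} = \frac{\left(859 + 807\right) - 3859399}{-298137} = \left(1666 - 3859399\right) \left(- \frac{1}{298137}\right) = \left(-3857733\right) \left(- \frac{1}{298137}\right) = \frac{1285911}{99379}$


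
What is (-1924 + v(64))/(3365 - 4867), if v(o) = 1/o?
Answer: 123135/96128 ≈ 1.2809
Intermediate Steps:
(-1924 + v(64))/(3365 - 4867) = (-1924 + 1/64)/(3365 - 4867) = (-1924 + 1/64)/(-1502) = -123135/64*(-1/1502) = 123135/96128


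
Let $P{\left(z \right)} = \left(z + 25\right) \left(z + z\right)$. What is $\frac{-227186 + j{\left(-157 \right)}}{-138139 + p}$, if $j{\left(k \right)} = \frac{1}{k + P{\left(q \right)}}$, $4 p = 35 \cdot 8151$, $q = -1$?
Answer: $\frac{186292524}{54790555} \approx 3.4001$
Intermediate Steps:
$P{\left(z \right)} = 2 z \left(25 + z\right)$ ($P{\left(z \right)} = \left(25 + z\right) 2 z = 2 z \left(25 + z\right)$)
$p = \frac{285285}{4}$ ($p = \frac{35 \cdot 8151}{4} = \frac{1}{4} \cdot 285285 = \frac{285285}{4} \approx 71321.0$)
$j{\left(k \right)} = \frac{1}{-48 + k}$ ($j{\left(k \right)} = \frac{1}{k + 2 \left(-1\right) \left(25 - 1\right)} = \frac{1}{k + 2 \left(-1\right) 24} = \frac{1}{k - 48} = \frac{1}{-48 + k}$)
$\frac{-227186 + j{\left(-157 \right)}}{-138139 + p} = \frac{-227186 + \frac{1}{-48 - 157}}{-138139 + \frac{285285}{4}} = \frac{-227186 + \frac{1}{-205}}{- \frac{267271}{4}} = \left(-227186 - \frac{1}{205}\right) \left(- \frac{4}{267271}\right) = \left(- \frac{46573131}{205}\right) \left(- \frac{4}{267271}\right) = \frac{186292524}{54790555}$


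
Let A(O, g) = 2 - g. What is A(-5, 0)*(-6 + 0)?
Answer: -12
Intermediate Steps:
A(-5, 0)*(-6 + 0) = (2 - 1*0)*(-6 + 0) = (2 + 0)*(-6) = 2*(-6) = -12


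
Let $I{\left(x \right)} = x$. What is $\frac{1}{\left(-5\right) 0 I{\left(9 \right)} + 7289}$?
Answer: $\frac{1}{7289} \approx 0.00013719$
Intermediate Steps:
$\frac{1}{\left(-5\right) 0 I{\left(9 \right)} + 7289} = \frac{1}{\left(-5\right) 0 \cdot 9 + 7289} = \frac{1}{0 \cdot 9 + 7289} = \frac{1}{0 + 7289} = \frac{1}{7289}$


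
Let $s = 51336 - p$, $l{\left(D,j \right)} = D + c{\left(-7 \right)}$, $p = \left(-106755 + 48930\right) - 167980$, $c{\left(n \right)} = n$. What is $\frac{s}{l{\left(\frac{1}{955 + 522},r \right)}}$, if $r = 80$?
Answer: $- \frac{409337257}{10338} \approx -39595.0$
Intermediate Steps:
$p = -225805$ ($p = -57825 - 167980 = -225805$)
$l{\left(D,j \right)} = -7 + D$ ($l{\left(D,j \right)} = D - 7 = -7 + D$)
$s = 277141$ ($s = 51336 - -225805 = 51336 + 225805 = 277141$)
$\frac{s}{l{\left(\frac{1}{955 + 522},r \right)}} = \frac{277141}{-7 + \frac{1}{955 + 522}} = \frac{277141}{-7 + \frac{1}{1477}} = \frac{277141}{- \frac{10338}{1477}} = 277141 \left(- \frac{1477}{10338}\right) = - \frac{409337257}{10338}$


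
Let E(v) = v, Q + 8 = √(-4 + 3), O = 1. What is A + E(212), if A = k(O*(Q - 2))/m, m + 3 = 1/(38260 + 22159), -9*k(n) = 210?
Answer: 59754073/271884 ≈ 219.78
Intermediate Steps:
Q = -8 + I (Q = -8 + √(-4 + 3) = -8 + √(-1) = -8 + I ≈ -8.0 + 1.0*I)
k(n) = -70/3 (k(n) = -⅑*210 = -70/3)
m = -181256/60419 (m = -3 + 1/(38260 + 22159) = -3 + 1/60419 = -181256/60419 ≈ -3.0000)
A = 2114665/271884 (A = -70/(3*(-181256/60419)) = -70/3*(-60419/181256) = 2114665/271884 ≈ 7.7778)
A + E(212) = 2114665/271884 + 212 = 59754073/271884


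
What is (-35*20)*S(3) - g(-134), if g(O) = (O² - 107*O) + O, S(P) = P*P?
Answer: -38460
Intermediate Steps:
S(P) = P²
g(O) = O² - 106*O
(-35*20)*S(3) - g(-134) = -35*20*3² - (-134)*(-106 - 134) = -700*9 - (-134)*(-240) = -6300 - 1*32160 = -6300 - 32160 = -38460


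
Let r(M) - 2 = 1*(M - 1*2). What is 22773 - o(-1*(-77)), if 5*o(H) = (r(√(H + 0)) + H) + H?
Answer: 113711/5 - √77/5 ≈ 22740.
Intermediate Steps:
r(M) = M (r(M) = 2 + 1*(M - 1*2) = 2 + 1*(M - 2) = 2 + 1*(-2 + M) = 2 + (-2 + M) = M)
o(H) = √H/5 + 2*H/5 (o(H) = ((√(H + 0) + H) + H)/5 = ((√H + H) + H)/5 = ((H + √H) + H)/5 = (√H + 2*H)/5 = √H/5 + 2*H/5)
22773 - o(-1*(-77)) = 22773 - (√(-1*(-77))/5 + 2*(-1*(-77))/5) = 22773 - (√77/5 + (⅖)*77) = 22773 - (√77/5 + 154/5) = 22773 - (154/5 + √77/5) = 22773 + (-154/5 - √77/5) = 113711/5 - √77/5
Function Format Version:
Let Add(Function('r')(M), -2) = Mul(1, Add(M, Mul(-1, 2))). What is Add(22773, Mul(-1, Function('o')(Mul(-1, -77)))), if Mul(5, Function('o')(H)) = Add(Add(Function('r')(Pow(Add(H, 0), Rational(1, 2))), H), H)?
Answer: Add(Rational(113711, 5), Mul(Rational(-1, 5), Pow(77, Rational(1, 2)))) ≈ 22740.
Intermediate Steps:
Function('r')(M) = M (Function('r')(M) = Add(2, Mul(1, Add(M, Mul(-1, 2)))) = Add(2, Mul(1, Add(M, -2))) = Add(2, Mul(1, Add(-2, M))) = Add(2, Add(-2, M)) = M)
Function('o')(H) = Add(Mul(Rational(1, 5), Pow(H, Rational(1, 2))), Mul(Rational(2, 5), H)) (Function('o')(H) = Mul(Rational(1, 5), Add(Add(Pow(Add(H, 0), Rational(1, 2)), H), H)) = Mul(Rational(1, 5), Add(Add(Pow(H, Rational(1, 2)), H), H)) = Mul(Rational(1, 5), Add(Add(H, Pow(H, Rational(1, 2))), H)) = Mul(Rational(1, 5), Add(Pow(H, Rational(1, 2)), Mul(2, H))) = Add(Mul(Rational(1, 5), Pow(H, Rational(1, 2))), Mul(Rational(2, 5), H)))
Add(22773, Mul(-1, Function('o')(Mul(-1, -77)))) = Add(22773, Mul(-1, Add(Mul(Rational(1, 5), Pow(Mul(-1, -77), Rational(1, 2))), Mul(Rational(2, 5), Mul(-1, -77))))) = Add(22773, Mul(-1, Add(Mul(Rational(1, 5), Pow(77, Rational(1, 2))), Mul(Rational(2, 5), 77)))) = Add(22773, Mul(-1, Add(Mul(Rational(1, 5), Pow(77, Rational(1, 2))), Rational(154, 5)))) = Add(22773, Mul(-1, Add(Rational(154, 5), Mul(Rational(1, 5), Pow(77, Rational(1, 2)))))) = Add(22773, Add(Rational(-154, 5), Mul(Rational(-1, 5), Pow(77, Rational(1, 2))))) = Add(Rational(113711, 5), Mul(Rational(-1, 5), Pow(77, Rational(1, 2))))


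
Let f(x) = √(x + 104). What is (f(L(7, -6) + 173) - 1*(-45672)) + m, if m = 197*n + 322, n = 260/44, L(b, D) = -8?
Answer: 518739/11 + √269 ≈ 47175.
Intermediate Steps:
n = 65/11 (n = 260*(1/44) = 65/11 ≈ 5.9091)
f(x) = √(104 + x)
m = 16347/11 (m = 197*(65/11) + 322 = 12805/11 + 322 = 16347/11 ≈ 1486.1)
(f(L(7, -6) + 173) - 1*(-45672)) + m = (√(104 + (-8 + 173)) - 1*(-45672)) + 16347/11 = (√(104 + 165) + 45672) + 16347/11 = (√269 + 45672) + 16347/11 = (45672 + √269) + 16347/11 = 518739/11 + √269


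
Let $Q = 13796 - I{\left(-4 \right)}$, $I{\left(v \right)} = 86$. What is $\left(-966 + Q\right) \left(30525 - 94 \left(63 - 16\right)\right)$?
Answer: $332707608$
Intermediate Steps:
$Q = 13710$ ($Q = 13796 - 86 = 13710$)
$\left(-966 + Q\right) \left(30525 - 94 \left(63 - 16\right)\right) = \left(-966 + 13710\right) \left(30525 - 94 \left(63 - 16\right)\right) = 12744 \left(30525 - 4418\right) = 12744 \cdot 26107 = 332707608$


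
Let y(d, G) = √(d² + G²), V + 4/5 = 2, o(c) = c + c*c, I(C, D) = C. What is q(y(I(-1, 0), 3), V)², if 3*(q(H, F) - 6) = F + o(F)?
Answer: 33124/625 ≈ 52.998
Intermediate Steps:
o(c) = c + c²
V = 6/5 (V = -⅘ + 2 = 6/5 ≈ 1.2000)
y(d, G) = √(G² + d²)
q(H, F) = 6 + F/3 + F*(1 + F)/3 (q(H, F) = 6 + (F + F*(1 + F))/3 = 6 + (F/3 + F*(1 + F)/3) = 6 + F/3 + F*(1 + F)/3)
q(y(I(-1, 0), 3), V)² = (6 + (⅓)*(6/5) + (⅓)*(6/5)*(1 + 6/5))² = (6 + ⅖ + (⅓)*(6/5)*(11/5))² = (6 + ⅖ + 22/25)² = (182/25)² = 33124/625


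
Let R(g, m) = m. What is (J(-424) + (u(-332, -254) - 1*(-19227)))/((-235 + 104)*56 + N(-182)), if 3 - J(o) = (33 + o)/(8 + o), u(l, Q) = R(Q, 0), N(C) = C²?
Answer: 7999289/10727808 ≈ 0.74566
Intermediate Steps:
u(l, Q) = 0
J(o) = 3 - (33 + o)/(8 + o)
(J(-424) + (u(-332, -254) - 1*(-19227)))/((-235 + 104)*56 + N(-182)) = ((-9 + 2*(-424))/(8 - 424) + (0 - 1*(-19227)))/((-235 + 104)*56 + (-182)²) = ((-9 - 848)/(-416) + (0 + 19227))/(-131*56 + 33124) = (-1/416*(-857) + 19227)/(-7336 + 33124) = (857/416 + 19227)/25788 = (7999289/416)*(1/25788) = 7999289/10727808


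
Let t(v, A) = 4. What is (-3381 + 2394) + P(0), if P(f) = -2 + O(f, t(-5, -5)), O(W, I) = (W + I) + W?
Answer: -985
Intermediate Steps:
O(W, I) = I + 2*W (O(W, I) = (I + W) + W = I + 2*W)
P(f) = 2 + 2*f (P(f) = -2 + (4 + 2*f) = 2 + 2*f)
(-3381 + 2394) + P(0) = (-3381 + 2394) + (2 + 2*0) = -987 + (2 + 0) = -987 + 2 = -985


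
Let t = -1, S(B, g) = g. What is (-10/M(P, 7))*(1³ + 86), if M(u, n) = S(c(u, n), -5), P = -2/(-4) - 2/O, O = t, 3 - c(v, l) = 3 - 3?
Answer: 174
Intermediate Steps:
c(v, l) = 3 (c(v, l) = 3 - (3 - 3) = 3 - 1*0 = 3 + 0 = 3)
O = -1
P = 5/2 (P = -2/(-4) - 2/(-1) = -2*(-¼) - 2*(-1) = ½ + 2 = 5/2 ≈ 2.5000)
M(u, n) = -5
(-10/M(P, 7))*(1³ + 86) = (-10/(-5))*(1³ + 86) = (-10*(-⅕))*(1 + 86) = 2*87 = 174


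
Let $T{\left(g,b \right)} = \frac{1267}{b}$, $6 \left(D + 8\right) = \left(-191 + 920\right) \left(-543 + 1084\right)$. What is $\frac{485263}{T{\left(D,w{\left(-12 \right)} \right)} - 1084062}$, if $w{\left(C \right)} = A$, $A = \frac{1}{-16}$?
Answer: $- \frac{485263}{1104334} \approx -0.43942$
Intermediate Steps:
$A = - \frac{1}{16} \approx -0.0625$
$w{\left(C \right)} = - \frac{1}{16}$
$D = \frac{131447}{2}$ ($D = -8 + \frac{\left(-191 + 920\right) \left(-543 + 1084\right)}{6} = -8 + \frac{729 \cdot 541}{6} = -8 + \frac{1}{6} \cdot 394389 = -8 + \frac{131463}{2} = \frac{131447}{2} \approx 65724.0$)
$\frac{485263}{T{\left(D,w{\left(-12 \right)} \right)} - 1084062} = \frac{485263}{\frac{1267}{- \frac{1}{16}} - 1084062} = \frac{485263}{1267 \left(-16\right) - 1084062} = \frac{485263}{-20272 - 1084062} = \frac{485263}{-1104334} = 485263 \left(- \frac{1}{1104334}\right) = - \frac{485263}{1104334}$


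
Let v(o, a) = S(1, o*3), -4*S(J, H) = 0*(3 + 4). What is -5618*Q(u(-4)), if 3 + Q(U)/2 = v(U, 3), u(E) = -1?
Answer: 33708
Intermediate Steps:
S(J, H) = 0 (S(J, H) = -0*(3 + 4) = -0*7 = -¼*0 = 0)
v(o, a) = 0
Q(U) = -6 (Q(U) = -6 + 2*0 = -6 + 0 = -6)
-5618*Q(u(-4)) = -5618*(-6) = 33708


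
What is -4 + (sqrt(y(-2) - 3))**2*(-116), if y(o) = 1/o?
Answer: 402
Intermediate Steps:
y(o) = 1/o
-4 + (sqrt(y(-2) - 3))**2*(-116) = -4 + (sqrt(1/(-2) - 3))**2*(-116) = -4 + (sqrt(-1/2 - 3))**2*(-116) = -4 + (sqrt(-7/2))**2*(-116) = -4 + (I*sqrt(14)/2)**2*(-116) = -4 - 7/2*(-116) = -4 + 406 = 402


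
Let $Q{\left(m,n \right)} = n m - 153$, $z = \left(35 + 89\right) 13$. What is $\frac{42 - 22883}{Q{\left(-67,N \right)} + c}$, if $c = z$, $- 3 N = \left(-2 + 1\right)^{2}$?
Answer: $- \frac{68523}{4444} \approx -15.419$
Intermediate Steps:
$z = 1612$ ($z = 124 \cdot 13 = 1612$)
$N = - \frac{1}{3}$ ($N = - \frac{\left(-2 + 1\right)^{2}}{3} = - \frac{\left(-1\right)^{2}}{3} = \left(- \frac{1}{3}\right) 1 = - \frac{1}{3} \approx -0.33333$)
$Q{\left(m,n \right)} = -153 + m n$ ($Q{\left(m,n \right)} = m n - 153 = -153 + m n$)
$c = 1612$
$\frac{42 - 22883}{Q{\left(-67,N \right)} + c} = \frac{42 - 22883}{\left(-153 - - \frac{67}{3}\right) + 1612} = - \frac{22841}{\left(-153 + \frac{67}{3}\right) + 1612} = - \frac{22841}{- \frac{392}{3} + 1612} = - \frac{22841}{\frac{4444}{3}} = \left(-22841\right) \frac{3}{4444} = - \frac{68523}{4444}$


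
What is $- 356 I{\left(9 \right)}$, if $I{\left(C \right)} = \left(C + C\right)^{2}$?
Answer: $-115344$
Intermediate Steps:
$I{\left(C \right)} = 4 C^{2}$ ($I{\left(C \right)} = \left(2 C\right)^{2} = 4 C^{2}$)
$- 356 I{\left(9 \right)} = - 356 \cdot 4 \cdot 9^{2} = - 356 \cdot 4 \cdot 81 = \left(-356\right) 324 = -115344$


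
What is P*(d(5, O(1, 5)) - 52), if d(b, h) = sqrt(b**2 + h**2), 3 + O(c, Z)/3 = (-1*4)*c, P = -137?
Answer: 7124 - 137*sqrt(466) ≈ 4166.6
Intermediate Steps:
O(c, Z) = -9 - 12*c (O(c, Z) = -9 + 3*((-1*4)*c) = -9 + 3*(-4*c) = -9 - 12*c)
P*(d(5, O(1, 5)) - 52) = -137*(sqrt(5**2 + (-9 - 12*1)**2) - 52) = -137*(sqrt(25 + (-9 - 12)**2) - 52) = -137*(sqrt(25 + (-21)**2) - 52) = -137*(sqrt(25 + 441) - 52) = -137*(sqrt(466) - 52) = -137*(-52 + sqrt(466)) = 7124 - 137*sqrt(466)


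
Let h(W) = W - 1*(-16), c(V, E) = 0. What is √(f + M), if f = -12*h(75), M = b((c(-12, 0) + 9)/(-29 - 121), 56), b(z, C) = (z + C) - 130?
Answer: I*√116606/10 ≈ 34.148*I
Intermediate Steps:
h(W) = 16 + W (h(W) = W + 16 = 16 + W)
b(z, C) = -130 + C + z (b(z, C) = (C + z) - 130 = -130 + C + z)
M = -3703/50 (M = -130 + 56 + (0 + 9)/(-29 - 121) = -130 + 56 + 9/(-150) = -130 + 56 + 9*(-1/150) = -130 + 56 - 3/50 = -3703/50 ≈ -74.060)
f = -1092 (f = -12*(16 + 75) = -12*91 = -1092)
√(f + M) = √(-1092 - 3703/50) = √(-58303/50) = I*√116606/10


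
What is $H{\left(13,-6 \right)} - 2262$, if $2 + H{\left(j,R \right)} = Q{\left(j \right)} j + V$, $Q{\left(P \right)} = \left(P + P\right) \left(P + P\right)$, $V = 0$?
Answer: $6524$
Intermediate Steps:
$Q{\left(P \right)} = 4 P^{2}$ ($Q{\left(P \right)} = 2 P 2 P = 4 P^{2}$)
$H{\left(j,R \right)} = -2 + 4 j^{3}$ ($H{\left(j,R \right)} = -2 + \left(4 j^{2} j + 0\right) = -2 + \left(4 j^{3} + 0\right) = -2 + 4 j^{3}$)
$H{\left(13,-6 \right)} - 2262 = \left(-2 + 4 \cdot 13^{3}\right) - 2262 = \left(-2 + 4 \cdot 2197\right) - 2262 = \left(-2 + 8788\right) - 2262 = 8786 - 2262 = 6524$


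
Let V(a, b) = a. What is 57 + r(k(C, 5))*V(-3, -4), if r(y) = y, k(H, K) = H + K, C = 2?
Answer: 36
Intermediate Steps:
57 + r(k(C, 5))*V(-3, -4) = 57 + (2 + 5)*(-3) = 57 + 7*(-3) = 57 - 21 = 36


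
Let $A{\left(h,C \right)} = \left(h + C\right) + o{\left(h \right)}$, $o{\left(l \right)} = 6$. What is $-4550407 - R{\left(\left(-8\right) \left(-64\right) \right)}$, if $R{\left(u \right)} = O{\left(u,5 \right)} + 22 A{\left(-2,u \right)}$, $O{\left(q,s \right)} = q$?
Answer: $-4562271$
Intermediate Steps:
$A{\left(h,C \right)} = 6 + C + h$ ($A{\left(h,C \right)} = \left(h + C\right) + 6 = \left(C + h\right) + 6 = 6 + C + h$)
$R{\left(u \right)} = 88 + 23 u$ ($R{\left(u \right)} = u + 22 \left(6 + u - 2\right) = u + 22 \left(4 + u\right) = u + \left(88 + 22 u\right) = 88 + 23 u$)
$-4550407 - R{\left(\left(-8\right) \left(-64\right) \right)} = -4550407 - \left(88 + 23 \left(\left(-8\right) \left(-64\right)\right)\right) = -4550407 - \left(88 + 23 \cdot 512\right) = -4550407 - \left(88 + 11776\right) = -4550407 - 11864 = -4562271$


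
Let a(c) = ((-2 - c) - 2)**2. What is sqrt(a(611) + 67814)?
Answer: sqrt(446039) ≈ 667.86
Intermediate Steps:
a(c) = (-4 - c)**2
sqrt(a(611) + 67814) = sqrt((4 + 611)**2 + 67814) = sqrt(615**2 + 67814) = sqrt(378225 + 67814) = sqrt(446039)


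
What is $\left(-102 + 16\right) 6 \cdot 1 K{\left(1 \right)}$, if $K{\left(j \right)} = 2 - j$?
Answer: $-516$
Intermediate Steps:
$\left(-102 + 16\right) 6 \cdot 1 K{\left(1 \right)} = \left(-102 + 16\right) 6 \cdot 1 \left(2 - 1\right) = - 86 \cdot 6 \left(2 - 1\right) = - 86 \cdot 6 \cdot 1 = \left(-86\right) 6 = -516$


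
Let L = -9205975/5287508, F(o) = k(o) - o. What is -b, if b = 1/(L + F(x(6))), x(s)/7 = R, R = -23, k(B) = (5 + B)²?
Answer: -5287508/129518877501 ≈ -4.0824e-5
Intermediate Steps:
x(s) = -161 (x(s) = 7*(-23) = -161)
F(o) = (5 + o)² - o
L = -9205975/5287508 (L = -9205975*1/5287508 = -9205975/5287508 ≈ -1.7411)
b = 5287508/129518877501 (b = 1/(-9205975/5287508 + ((5 - 161)² - 1*(-161))) = 1/(-9205975/5287508 + ((-156)² + 161)) = 1/(-9205975/5287508 + (24336 + 161)) = 1/(-9205975/5287508 + 24497) = 1/(129518877501/5287508) = 5287508/129518877501 ≈ 4.0824e-5)
-b = -1*5287508/129518877501 = -5287508/129518877501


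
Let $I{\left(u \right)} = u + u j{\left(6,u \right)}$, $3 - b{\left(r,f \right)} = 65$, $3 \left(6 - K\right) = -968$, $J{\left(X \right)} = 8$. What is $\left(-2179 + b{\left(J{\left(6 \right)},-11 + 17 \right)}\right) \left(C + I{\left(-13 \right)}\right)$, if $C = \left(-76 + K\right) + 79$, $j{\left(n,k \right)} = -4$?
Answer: $-830664$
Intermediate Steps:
$K = \frac{986}{3}$ ($K = 6 - - \frac{968}{3} = 6 + \frac{968}{3} = \frac{986}{3} \approx 328.67$)
$b{\left(r,f \right)} = -62$ ($b{\left(r,f \right)} = 3 - 65 = -62$)
$C = \frac{995}{3}$ ($C = \left(-76 + \frac{986}{3}\right) + 79 = \frac{758}{3} + 79 = \frac{995}{3} \approx 331.67$)
$I{\left(u \right)} = - 3 u$ ($I{\left(u \right)} = u + u \left(-4\right) = u - 4 u = - 3 u$)
$\left(-2179 + b{\left(J{\left(6 \right)},-11 + 17 \right)}\right) \left(C + I{\left(-13 \right)}\right) = \left(-2179 - 62\right) \left(\frac{995}{3} - -39\right) = - 2241 \left(\frac{995}{3} + 39\right) = \left(-2241\right) \frac{1112}{3} = -830664$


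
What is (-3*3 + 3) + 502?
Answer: 496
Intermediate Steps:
(-3*3 + 3) + 502 = (-9 + 3) + 502 = -6 + 502 = 496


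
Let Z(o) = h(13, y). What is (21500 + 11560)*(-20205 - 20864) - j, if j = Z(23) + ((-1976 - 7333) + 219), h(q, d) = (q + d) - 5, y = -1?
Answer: -1357732057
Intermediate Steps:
h(q, d) = -5 + d + q (h(q, d) = (d + q) - 5 = -5 + d + q)
Z(o) = 7 (Z(o) = -5 - 1 + 13 = 7)
j = -9083 (j = 7 + ((-1976 - 7333) + 219) = 7 + (-9309 + 219) = 7 - 9090 = -9083)
(21500 + 11560)*(-20205 - 20864) - j = (21500 + 11560)*(-20205 - 20864) - 1*(-9083) = 33060*(-41069) + 9083 = -1357741140 + 9083 = -1357732057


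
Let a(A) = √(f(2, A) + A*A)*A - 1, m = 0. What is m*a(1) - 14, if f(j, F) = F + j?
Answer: -14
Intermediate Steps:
a(A) = -1 + A*√(2 + A + A²) (a(A) = √((A + 2) + A*A)*A - 1 = √((2 + A) + A²)*A - 1 = √(2 + A + A²)*A - 1 = A*√(2 + A + A²) - 1 = -1 + A*√(2 + A + A²))
m*a(1) - 14 = 0*(-1 + 1*√(2 + 1 + 1²)) - 14 = 0*(-1 + 1*√(2 + 1 + 1)) - 14 = 0*(-1 + 1*√4) - 14 = 0*(-1 + 1*2) - 14 = 0*(-1 + 2) - 14 = 0*1 - 14 = 0 - 14 = -14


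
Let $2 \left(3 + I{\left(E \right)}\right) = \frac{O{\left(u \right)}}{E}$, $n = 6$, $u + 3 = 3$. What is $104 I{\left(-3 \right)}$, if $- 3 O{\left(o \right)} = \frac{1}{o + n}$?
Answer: $- \frac{8398}{27} \approx -311.04$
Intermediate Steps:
$u = 0$ ($u = -3 + 3 = 0$)
$O{\left(o \right)} = - \frac{1}{3 \left(6 + o\right)}$ ($O{\left(o \right)} = - \frac{1}{3 \left(o + 6\right)} = - \frac{1}{3 \left(6 + o\right)}$)
$I{\left(E \right)} = -3 - \frac{1}{36 E}$ ($I{\left(E \right)} = -3 + \frac{- \frac{1}{18 + 3 \cdot 0} \frac{1}{E}}{2} = -3 + \frac{- \frac{1}{18 + 0} \frac{1}{E}}{2} = -3 + \frac{- \frac{1}{18} \frac{1}{E}}{2} = -3 + \frac{\left(-1\right) \frac{1}{18} \frac{1}{E}}{2} = -3 + \frac{\left(- \frac{1}{18}\right) \frac{1}{E}}{2} = -3 - \frac{1}{36 E}$)
$104 I{\left(-3 \right)} = 104 \left(-3 - \frac{1}{36 \left(-3\right)}\right) = 104 \left(-3 - - \frac{1}{108}\right) = 104 \left(-3 + \frac{1}{108}\right) = 104 \left(- \frac{323}{108}\right) = - \frac{8398}{27}$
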